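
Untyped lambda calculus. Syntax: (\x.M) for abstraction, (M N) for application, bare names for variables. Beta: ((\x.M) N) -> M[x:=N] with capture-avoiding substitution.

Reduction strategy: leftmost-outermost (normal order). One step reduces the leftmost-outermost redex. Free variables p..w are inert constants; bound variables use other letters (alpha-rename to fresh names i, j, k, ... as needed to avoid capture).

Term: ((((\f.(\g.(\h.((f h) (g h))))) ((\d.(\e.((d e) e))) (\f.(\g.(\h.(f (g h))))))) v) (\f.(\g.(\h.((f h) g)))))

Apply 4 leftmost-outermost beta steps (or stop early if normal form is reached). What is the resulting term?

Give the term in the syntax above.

Answer: (((\e.(((\f.(\g.(\h.(f (g h))))) e) e)) (\f.(\g.(\h.((f h) g))))) (v (\f.(\g.(\h.((f h) g))))))

Derivation:
Step 0: ((((\f.(\g.(\h.((f h) (g h))))) ((\d.(\e.((d e) e))) (\f.(\g.(\h.(f (g h))))))) v) (\f.(\g.(\h.((f h) g)))))
Step 1: (((\g.(\h.((((\d.(\e.((d e) e))) (\f.(\g.(\h.(f (g h)))))) h) (g h)))) v) (\f.(\g.(\h.((f h) g)))))
Step 2: ((\h.((((\d.(\e.((d e) e))) (\f.(\g.(\h.(f (g h)))))) h) (v h))) (\f.(\g.(\h.((f h) g)))))
Step 3: ((((\d.(\e.((d e) e))) (\f.(\g.(\h.(f (g h)))))) (\f.(\g.(\h.((f h) g))))) (v (\f.(\g.(\h.((f h) g))))))
Step 4: (((\e.(((\f.(\g.(\h.(f (g h))))) e) e)) (\f.(\g.(\h.((f h) g))))) (v (\f.(\g.(\h.((f h) g))))))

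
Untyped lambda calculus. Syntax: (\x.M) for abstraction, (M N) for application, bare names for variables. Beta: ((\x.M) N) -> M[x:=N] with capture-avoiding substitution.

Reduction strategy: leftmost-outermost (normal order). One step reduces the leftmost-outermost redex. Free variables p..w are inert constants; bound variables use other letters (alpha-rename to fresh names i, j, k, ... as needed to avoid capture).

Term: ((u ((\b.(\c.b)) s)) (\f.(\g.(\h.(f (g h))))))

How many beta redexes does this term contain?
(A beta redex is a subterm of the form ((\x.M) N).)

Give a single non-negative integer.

Term: ((u ((\b.(\c.b)) s)) (\f.(\g.(\h.(f (g h))))))
  Redex: ((\b.(\c.b)) s)
Total redexes: 1

Answer: 1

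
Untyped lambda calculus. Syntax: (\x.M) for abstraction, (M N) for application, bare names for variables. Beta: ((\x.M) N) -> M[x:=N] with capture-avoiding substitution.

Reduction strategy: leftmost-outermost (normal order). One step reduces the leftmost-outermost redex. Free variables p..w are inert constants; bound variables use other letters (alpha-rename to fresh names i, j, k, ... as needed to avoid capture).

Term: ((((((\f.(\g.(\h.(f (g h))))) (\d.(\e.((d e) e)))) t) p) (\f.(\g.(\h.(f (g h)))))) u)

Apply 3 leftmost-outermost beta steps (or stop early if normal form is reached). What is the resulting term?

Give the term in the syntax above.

Answer: ((((\d.(\e.((d e) e))) (t p)) (\f.(\g.(\h.(f (g h)))))) u)

Derivation:
Step 0: ((((((\f.(\g.(\h.(f (g h))))) (\d.(\e.((d e) e)))) t) p) (\f.(\g.(\h.(f (g h)))))) u)
Step 1: (((((\g.(\h.((\d.(\e.((d e) e))) (g h)))) t) p) (\f.(\g.(\h.(f (g h)))))) u)
Step 2: ((((\h.((\d.(\e.((d e) e))) (t h))) p) (\f.(\g.(\h.(f (g h)))))) u)
Step 3: ((((\d.(\e.((d e) e))) (t p)) (\f.(\g.(\h.(f (g h)))))) u)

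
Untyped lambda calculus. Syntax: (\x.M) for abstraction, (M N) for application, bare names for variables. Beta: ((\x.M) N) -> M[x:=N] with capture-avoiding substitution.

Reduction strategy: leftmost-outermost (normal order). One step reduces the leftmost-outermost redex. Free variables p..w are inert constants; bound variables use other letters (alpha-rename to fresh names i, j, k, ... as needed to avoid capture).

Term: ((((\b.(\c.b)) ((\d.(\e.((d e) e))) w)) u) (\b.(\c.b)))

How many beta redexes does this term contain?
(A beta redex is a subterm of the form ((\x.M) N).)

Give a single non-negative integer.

Answer: 2

Derivation:
Term: ((((\b.(\c.b)) ((\d.(\e.((d e) e))) w)) u) (\b.(\c.b)))
  Redex: ((\b.(\c.b)) ((\d.(\e.((d e) e))) w))
  Redex: ((\d.(\e.((d e) e))) w)
Total redexes: 2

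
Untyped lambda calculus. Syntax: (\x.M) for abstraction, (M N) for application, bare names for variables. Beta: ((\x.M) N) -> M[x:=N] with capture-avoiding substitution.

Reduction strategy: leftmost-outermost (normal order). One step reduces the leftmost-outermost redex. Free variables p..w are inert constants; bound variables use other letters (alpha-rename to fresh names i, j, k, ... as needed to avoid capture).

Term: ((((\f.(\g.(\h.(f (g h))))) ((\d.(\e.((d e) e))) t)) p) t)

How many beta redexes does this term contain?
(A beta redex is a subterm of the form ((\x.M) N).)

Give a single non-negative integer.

Term: ((((\f.(\g.(\h.(f (g h))))) ((\d.(\e.((d e) e))) t)) p) t)
  Redex: ((\f.(\g.(\h.(f (g h))))) ((\d.(\e.((d e) e))) t))
  Redex: ((\d.(\e.((d e) e))) t)
Total redexes: 2

Answer: 2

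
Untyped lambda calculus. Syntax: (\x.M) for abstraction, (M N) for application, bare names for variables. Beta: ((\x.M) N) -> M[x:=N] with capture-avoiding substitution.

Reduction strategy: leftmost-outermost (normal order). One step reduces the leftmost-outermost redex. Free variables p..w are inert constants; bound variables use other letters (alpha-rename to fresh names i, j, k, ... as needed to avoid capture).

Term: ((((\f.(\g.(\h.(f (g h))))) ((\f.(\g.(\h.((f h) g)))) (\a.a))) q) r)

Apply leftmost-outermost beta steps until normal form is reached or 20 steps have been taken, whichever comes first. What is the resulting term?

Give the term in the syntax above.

Step 0: ((((\f.(\g.(\h.(f (g h))))) ((\f.(\g.(\h.((f h) g)))) (\a.a))) q) r)
Step 1: (((\g.(\h.(((\f.(\g.(\h.((f h) g)))) (\a.a)) (g h)))) q) r)
Step 2: ((\h.(((\f.(\g.(\h.((f h) g)))) (\a.a)) (q h))) r)
Step 3: (((\f.(\g.(\h.((f h) g)))) (\a.a)) (q r))
Step 4: ((\g.(\h.(((\a.a) h) g))) (q r))
Step 5: (\h.(((\a.a) h) (q r)))
Step 6: (\h.(h (q r)))

Answer: (\h.(h (q r)))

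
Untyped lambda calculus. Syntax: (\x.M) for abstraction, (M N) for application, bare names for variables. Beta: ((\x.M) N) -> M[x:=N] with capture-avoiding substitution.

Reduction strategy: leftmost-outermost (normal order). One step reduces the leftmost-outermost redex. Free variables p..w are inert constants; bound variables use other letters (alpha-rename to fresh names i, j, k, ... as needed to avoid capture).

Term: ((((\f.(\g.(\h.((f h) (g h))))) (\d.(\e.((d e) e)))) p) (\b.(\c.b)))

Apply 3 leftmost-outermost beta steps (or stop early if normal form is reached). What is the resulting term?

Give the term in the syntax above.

Answer: (((\d.(\e.((d e) e))) (\b.(\c.b))) (p (\b.(\c.b))))

Derivation:
Step 0: ((((\f.(\g.(\h.((f h) (g h))))) (\d.(\e.((d e) e)))) p) (\b.(\c.b)))
Step 1: (((\g.(\h.(((\d.(\e.((d e) e))) h) (g h)))) p) (\b.(\c.b)))
Step 2: ((\h.(((\d.(\e.((d e) e))) h) (p h))) (\b.(\c.b)))
Step 3: (((\d.(\e.((d e) e))) (\b.(\c.b))) (p (\b.(\c.b))))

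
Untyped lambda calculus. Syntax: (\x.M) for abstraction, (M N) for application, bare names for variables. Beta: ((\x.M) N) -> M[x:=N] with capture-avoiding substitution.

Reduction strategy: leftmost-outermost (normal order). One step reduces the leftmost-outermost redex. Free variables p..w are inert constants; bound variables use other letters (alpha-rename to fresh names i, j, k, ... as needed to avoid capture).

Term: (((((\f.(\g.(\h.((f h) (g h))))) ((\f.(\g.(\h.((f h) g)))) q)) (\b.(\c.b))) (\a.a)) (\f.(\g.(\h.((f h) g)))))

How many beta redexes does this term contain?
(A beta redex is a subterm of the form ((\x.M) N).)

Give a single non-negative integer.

Term: (((((\f.(\g.(\h.((f h) (g h))))) ((\f.(\g.(\h.((f h) g)))) q)) (\b.(\c.b))) (\a.a)) (\f.(\g.(\h.((f h) g)))))
  Redex: ((\f.(\g.(\h.((f h) (g h))))) ((\f.(\g.(\h.((f h) g)))) q))
  Redex: ((\f.(\g.(\h.((f h) g)))) q)
Total redexes: 2

Answer: 2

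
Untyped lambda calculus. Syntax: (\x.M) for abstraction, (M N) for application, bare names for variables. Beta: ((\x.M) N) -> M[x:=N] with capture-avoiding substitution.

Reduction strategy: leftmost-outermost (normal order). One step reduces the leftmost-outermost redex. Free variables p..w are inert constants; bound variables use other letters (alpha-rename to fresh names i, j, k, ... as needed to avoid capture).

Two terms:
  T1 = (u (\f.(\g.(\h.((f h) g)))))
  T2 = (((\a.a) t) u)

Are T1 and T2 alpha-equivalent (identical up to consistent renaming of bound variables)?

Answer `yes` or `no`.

Answer: no

Derivation:
Term 1: (u (\f.(\g.(\h.((f h) g)))))
Term 2: (((\a.a) t) u)
Alpha-equivalence: compare structure up to binder renaming.
Result: False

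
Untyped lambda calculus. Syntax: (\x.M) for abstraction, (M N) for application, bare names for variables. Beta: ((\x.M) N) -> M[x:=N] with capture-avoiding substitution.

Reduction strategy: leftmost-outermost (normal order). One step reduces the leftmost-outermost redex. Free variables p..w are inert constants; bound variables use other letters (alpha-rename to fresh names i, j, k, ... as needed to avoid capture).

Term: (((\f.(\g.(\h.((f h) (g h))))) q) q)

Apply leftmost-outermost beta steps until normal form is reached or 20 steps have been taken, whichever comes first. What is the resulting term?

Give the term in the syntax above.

Step 0: (((\f.(\g.(\h.((f h) (g h))))) q) q)
Step 1: ((\g.(\h.((q h) (g h)))) q)
Step 2: (\h.((q h) (q h)))

Answer: (\h.((q h) (q h)))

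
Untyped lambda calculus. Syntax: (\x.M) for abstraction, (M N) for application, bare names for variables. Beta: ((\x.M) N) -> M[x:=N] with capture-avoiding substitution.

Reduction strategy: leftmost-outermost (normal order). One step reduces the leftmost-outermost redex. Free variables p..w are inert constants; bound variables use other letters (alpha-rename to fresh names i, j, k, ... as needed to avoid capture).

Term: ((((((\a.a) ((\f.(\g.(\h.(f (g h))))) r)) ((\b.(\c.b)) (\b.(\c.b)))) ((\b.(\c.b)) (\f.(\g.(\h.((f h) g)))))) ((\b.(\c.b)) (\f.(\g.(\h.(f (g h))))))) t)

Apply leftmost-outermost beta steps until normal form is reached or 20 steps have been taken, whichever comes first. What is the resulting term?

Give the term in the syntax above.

Step 0: ((((((\a.a) ((\f.(\g.(\h.(f (g h))))) r)) ((\b.(\c.b)) (\b.(\c.b)))) ((\b.(\c.b)) (\f.(\g.(\h.((f h) g)))))) ((\b.(\c.b)) (\f.(\g.(\h.(f (g h))))))) t)
Step 1: ((((((\f.(\g.(\h.(f (g h))))) r) ((\b.(\c.b)) (\b.(\c.b)))) ((\b.(\c.b)) (\f.(\g.(\h.((f h) g)))))) ((\b.(\c.b)) (\f.(\g.(\h.(f (g h))))))) t)
Step 2: (((((\g.(\h.(r (g h)))) ((\b.(\c.b)) (\b.(\c.b)))) ((\b.(\c.b)) (\f.(\g.(\h.((f h) g)))))) ((\b.(\c.b)) (\f.(\g.(\h.(f (g h))))))) t)
Step 3: ((((\h.(r (((\b.(\c.b)) (\b.(\c.b))) h))) ((\b.(\c.b)) (\f.(\g.(\h.((f h) g)))))) ((\b.(\c.b)) (\f.(\g.(\h.(f (g h))))))) t)
Step 4: (((r (((\b.(\c.b)) (\b.(\c.b))) ((\b.(\c.b)) (\f.(\g.(\h.((f h) g))))))) ((\b.(\c.b)) (\f.(\g.(\h.(f (g h))))))) t)
Step 5: (((r ((\c.(\b.(\c.b))) ((\b.(\c.b)) (\f.(\g.(\h.((f h) g))))))) ((\b.(\c.b)) (\f.(\g.(\h.(f (g h))))))) t)
Step 6: (((r (\b.(\c.b))) ((\b.(\c.b)) (\f.(\g.(\h.(f (g h))))))) t)
Step 7: (((r (\b.(\c.b))) (\c.(\f.(\g.(\h.(f (g h))))))) t)

Answer: (((r (\b.(\c.b))) (\c.(\f.(\g.(\h.(f (g h))))))) t)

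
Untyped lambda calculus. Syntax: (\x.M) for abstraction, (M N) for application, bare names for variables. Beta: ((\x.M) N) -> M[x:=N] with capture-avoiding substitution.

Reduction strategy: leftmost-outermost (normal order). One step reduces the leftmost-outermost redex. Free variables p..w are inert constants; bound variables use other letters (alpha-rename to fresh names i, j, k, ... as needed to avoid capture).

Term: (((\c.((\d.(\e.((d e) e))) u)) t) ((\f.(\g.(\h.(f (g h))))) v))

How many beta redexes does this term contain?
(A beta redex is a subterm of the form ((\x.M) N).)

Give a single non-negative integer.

Answer: 3

Derivation:
Term: (((\c.((\d.(\e.((d e) e))) u)) t) ((\f.(\g.(\h.(f (g h))))) v))
  Redex: ((\c.((\d.(\e.((d e) e))) u)) t)
  Redex: ((\d.(\e.((d e) e))) u)
  Redex: ((\f.(\g.(\h.(f (g h))))) v)
Total redexes: 3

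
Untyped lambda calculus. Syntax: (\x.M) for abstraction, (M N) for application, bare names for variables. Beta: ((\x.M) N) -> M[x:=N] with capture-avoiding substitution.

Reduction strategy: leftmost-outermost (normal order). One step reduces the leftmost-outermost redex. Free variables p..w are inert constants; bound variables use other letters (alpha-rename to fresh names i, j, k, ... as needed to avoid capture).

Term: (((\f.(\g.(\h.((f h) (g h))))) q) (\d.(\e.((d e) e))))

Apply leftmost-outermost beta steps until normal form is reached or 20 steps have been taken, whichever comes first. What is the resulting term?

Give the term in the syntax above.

Step 0: (((\f.(\g.(\h.((f h) (g h))))) q) (\d.(\e.((d e) e))))
Step 1: ((\g.(\h.((q h) (g h)))) (\d.(\e.((d e) e))))
Step 2: (\h.((q h) ((\d.(\e.((d e) e))) h)))
Step 3: (\h.((q h) (\e.((h e) e))))

Answer: (\h.((q h) (\e.((h e) e))))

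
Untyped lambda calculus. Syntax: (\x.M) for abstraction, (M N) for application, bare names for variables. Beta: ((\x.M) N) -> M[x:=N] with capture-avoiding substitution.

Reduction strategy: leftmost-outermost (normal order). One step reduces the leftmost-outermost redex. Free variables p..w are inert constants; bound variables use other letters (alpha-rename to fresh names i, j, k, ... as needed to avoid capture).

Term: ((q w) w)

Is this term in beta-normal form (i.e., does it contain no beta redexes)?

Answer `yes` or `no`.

Term: ((q w) w)
No beta redexes found.

Answer: yes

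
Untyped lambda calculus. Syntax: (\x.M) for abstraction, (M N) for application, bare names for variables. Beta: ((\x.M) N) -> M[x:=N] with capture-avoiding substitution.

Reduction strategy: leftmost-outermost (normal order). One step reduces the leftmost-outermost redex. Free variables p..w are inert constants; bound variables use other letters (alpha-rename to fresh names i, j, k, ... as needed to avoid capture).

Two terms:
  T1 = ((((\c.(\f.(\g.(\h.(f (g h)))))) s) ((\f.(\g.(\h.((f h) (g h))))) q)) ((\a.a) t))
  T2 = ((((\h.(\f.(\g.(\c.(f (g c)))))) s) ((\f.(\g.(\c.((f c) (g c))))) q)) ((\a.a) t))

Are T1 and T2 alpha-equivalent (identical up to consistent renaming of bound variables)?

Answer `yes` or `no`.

Term 1: ((((\c.(\f.(\g.(\h.(f (g h)))))) s) ((\f.(\g.(\h.((f h) (g h))))) q)) ((\a.a) t))
Term 2: ((((\h.(\f.(\g.(\c.(f (g c)))))) s) ((\f.(\g.(\c.((f c) (g c))))) q)) ((\a.a) t))
Alpha-equivalence: compare structure up to binder renaming.
Result: True

Answer: yes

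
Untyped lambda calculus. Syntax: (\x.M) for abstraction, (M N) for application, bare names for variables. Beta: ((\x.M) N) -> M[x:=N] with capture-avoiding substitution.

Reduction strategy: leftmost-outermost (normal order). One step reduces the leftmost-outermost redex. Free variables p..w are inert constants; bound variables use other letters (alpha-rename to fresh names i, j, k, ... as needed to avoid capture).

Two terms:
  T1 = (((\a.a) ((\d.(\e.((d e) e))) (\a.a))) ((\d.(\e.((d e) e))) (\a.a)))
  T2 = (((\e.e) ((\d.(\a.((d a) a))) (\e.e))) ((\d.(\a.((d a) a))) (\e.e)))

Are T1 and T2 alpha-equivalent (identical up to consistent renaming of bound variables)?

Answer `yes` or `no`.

Answer: yes

Derivation:
Term 1: (((\a.a) ((\d.(\e.((d e) e))) (\a.a))) ((\d.(\e.((d e) e))) (\a.a)))
Term 2: (((\e.e) ((\d.(\a.((d a) a))) (\e.e))) ((\d.(\a.((d a) a))) (\e.e)))
Alpha-equivalence: compare structure up to binder renaming.
Result: True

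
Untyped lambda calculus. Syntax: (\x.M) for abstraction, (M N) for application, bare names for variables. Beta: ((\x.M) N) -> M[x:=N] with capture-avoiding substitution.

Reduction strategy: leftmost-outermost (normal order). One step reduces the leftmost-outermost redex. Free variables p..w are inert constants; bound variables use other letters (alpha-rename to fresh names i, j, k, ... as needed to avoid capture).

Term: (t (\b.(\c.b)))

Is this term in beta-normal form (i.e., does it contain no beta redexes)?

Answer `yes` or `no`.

Answer: yes

Derivation:
Term: (t (\b.(\c.b)))
No beta redexes found.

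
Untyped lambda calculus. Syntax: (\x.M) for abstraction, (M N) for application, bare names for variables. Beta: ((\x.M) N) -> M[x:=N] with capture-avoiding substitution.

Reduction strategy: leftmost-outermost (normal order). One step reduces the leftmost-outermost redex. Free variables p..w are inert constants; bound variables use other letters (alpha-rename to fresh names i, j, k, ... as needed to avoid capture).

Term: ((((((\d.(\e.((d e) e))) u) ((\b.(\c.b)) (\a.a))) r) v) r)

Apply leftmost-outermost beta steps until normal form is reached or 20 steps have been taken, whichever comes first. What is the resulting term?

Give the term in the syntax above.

Answer: (((((u (\c.(\a.a))) (\c.(\a.a))) r) v) r)

Derivation:
Step 0: ((((((\d.(\e.((d e) e))) u) ((\b.(\c.b)) (\a.a))) r) v) r)
Step 1: (((((\e.((u e) e)) ((\b.(\c.b)) (\a.a))) r) v) r)
Step 2: (((((u ((\b.(\c.b)) (\a.a))) ((\b.(\c.b)) (\a.a))) r) v) r)
Step 3: (((((u (\c.(\a.a))) ((\b.(\c.b)) (\a.a))) r) v) r)
Step 4: (((((u (\c.(\a.a))) (\c.(\a.a))) r) v) r)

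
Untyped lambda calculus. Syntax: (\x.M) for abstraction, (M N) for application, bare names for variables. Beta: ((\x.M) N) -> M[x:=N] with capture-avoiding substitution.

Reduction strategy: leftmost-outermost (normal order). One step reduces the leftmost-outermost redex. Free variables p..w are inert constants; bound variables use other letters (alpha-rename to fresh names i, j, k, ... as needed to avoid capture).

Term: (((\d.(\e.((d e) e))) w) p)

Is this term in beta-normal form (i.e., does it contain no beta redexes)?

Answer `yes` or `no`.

Answer: no

Derivation:
Term: (((\d.(\e.((d e) e))) w) p)
Found 1 beta redex(es).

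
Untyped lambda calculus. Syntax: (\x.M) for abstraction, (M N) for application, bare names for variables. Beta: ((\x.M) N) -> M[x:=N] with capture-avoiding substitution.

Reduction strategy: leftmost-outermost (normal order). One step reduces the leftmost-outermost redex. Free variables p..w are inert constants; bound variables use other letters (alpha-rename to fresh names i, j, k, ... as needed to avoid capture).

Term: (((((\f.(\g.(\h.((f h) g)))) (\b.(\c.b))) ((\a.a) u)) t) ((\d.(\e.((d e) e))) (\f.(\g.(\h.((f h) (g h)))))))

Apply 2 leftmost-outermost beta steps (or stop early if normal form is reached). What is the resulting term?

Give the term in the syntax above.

Step 0: (((((\f.(\g.(\h.((f h) g)))) (\b.(\c.b))) ((\a.a) u)) t) ((\d.(\e.((d e) e))) (\f.(\g.(\h.((f h) (g h)))))))
Step 1: ((((\g.(\h.(((\b.(\c.b)) h) g))) ((\a.a) u)) t) ((\d.(\e.((d e) e))) (\f.(\g.(\h.((f h) (g h)))))))
Step 2: (((\h.(((\b.(\c.b)) h) ((\a.a) u))) t) ((\d.(\e.((d e) e))) (\f.(\g.(\h.((f h) (g h)))))))

Answer: (((\h.(((\b.(\c.b)) h) ((\a.a) u))) t) ((\d.(\e.((d e) e))) (\f.(\g.(\h.((f h) (g h)))))))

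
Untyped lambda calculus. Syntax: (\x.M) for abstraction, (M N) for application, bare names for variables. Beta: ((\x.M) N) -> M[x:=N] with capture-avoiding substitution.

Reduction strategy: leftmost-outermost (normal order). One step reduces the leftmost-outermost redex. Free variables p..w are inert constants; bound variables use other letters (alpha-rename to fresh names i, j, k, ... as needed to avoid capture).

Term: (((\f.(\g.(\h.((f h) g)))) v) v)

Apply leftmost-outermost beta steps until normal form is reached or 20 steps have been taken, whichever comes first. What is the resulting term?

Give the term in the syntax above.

Step 0: (((\f.(\g.(\h.((f h) g)))) v) v)
Step 1: ((\g.(\h.((v h) g))) v)
Step 2: (\h.((v h) v))

Answer: (\h.((v h) v))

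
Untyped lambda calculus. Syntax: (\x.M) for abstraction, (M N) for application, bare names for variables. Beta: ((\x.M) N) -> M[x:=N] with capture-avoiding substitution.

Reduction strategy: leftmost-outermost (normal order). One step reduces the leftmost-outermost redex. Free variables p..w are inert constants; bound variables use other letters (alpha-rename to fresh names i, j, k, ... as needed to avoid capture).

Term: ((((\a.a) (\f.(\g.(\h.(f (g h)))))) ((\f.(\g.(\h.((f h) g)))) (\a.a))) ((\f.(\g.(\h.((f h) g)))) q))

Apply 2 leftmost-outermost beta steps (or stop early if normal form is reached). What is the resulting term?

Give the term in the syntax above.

Answer: ((\g.(\h.(((\f.(\g.(\h.((f h) g)))) (\a.a)) (g h)))) ((\f.(\g.(\h.((f h) g)))) q))

Derivation:
Step 0: ((((\a.a) (\f.(\g.(\h.(f (g h)))))) ((\f.(\g.(\h.((f h) g)))) (\a.a))) ((\f.(\g.(\h.((f h) g)))) q))
Step 1: (((\f.(\g.(\h.(f (g h))))) ((\f.(\g.(\h.((f h) g)))) (\a.a))) ((\f.(\g.(\h.((f h) g)))) q))
Step 2: ((\g.(\h.(((\f.(\g.(\h.((f h) g)))) (\a.a)) (g h)))) ((\f.(\g.(\h.((f h) g)))) q))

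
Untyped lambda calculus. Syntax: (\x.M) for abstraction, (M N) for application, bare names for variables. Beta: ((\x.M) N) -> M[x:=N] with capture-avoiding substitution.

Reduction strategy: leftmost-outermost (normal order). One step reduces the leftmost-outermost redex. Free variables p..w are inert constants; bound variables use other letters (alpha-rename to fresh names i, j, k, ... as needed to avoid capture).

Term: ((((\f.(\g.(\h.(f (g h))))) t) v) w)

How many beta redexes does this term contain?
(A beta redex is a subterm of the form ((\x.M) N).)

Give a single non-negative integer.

Term: ((((\f.(\g.(\h.(f (g h))))) t) v) w)
  Redex: ((\f.(\g.(\h.(f (g h))))) t)
Total redexes: 1

Answer: 1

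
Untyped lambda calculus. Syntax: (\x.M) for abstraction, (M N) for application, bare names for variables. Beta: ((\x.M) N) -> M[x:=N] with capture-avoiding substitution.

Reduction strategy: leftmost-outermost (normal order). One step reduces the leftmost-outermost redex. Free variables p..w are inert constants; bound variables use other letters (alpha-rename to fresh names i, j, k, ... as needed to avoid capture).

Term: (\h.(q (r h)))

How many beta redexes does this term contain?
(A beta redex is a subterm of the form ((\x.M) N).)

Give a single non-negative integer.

Answer: 0

Derivation:
Term: (\h.(q (r h)))
  (no redexes)
Total redexes: 0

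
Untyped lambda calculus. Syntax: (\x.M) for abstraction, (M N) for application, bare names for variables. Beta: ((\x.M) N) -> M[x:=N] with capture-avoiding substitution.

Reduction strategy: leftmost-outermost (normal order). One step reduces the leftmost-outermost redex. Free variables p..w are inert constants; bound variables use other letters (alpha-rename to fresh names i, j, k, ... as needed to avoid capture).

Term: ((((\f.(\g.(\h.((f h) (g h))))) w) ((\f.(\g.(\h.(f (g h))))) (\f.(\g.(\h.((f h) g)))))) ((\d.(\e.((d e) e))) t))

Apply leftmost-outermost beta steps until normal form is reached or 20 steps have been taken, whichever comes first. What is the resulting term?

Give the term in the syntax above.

Step 0: ((((\f.(\g.(\h.((f h) (g h))))) w) ((\f.(\g.(\h.(f (g h))))) (\f.(\g.(\h.((f h) g)))))) ((\d.(\e.((d e) e))) t))
Step 1: (((\g.(\h.((w h) (g h)))) ((\f.(\g.(\h.(f (g h))))) (\f.(\g.(\h.((f h) g)))))) ((\d.(\e.((d e) e))) t))
Step 2: ((\h.((w h) (((\f.(\g.(\h.(f (g h))))) (\f.(\g.(\h.((f h) g))))) h))) ((\d.(\e.((d e) e))) t))
Step 3: ((w ((\d.(\e.((d e) e))) t)) (((\f.(\g.(\h.(f (g h))))) (\f.(\g.(\h.((f h) g))))) ((\d.(\e.((d e) e))) t)))
Step 4: ((w (\e.((t e) e))) (((\f.(\g.(\h.(f (g h))))) (\f.(\g.(\h.((f h) g))))) ((\d.(\e.((d e) e))) t)))
Step 5: ((w (\e.((t e) e))) ((\g.(\h.((\f.(\g.(\h.((f h) g)))) (g h)))) ((\d.(\e.((d e) e))) t)))
Step 6: ((w (\e.((t e) e))) (\h.((\f.(\g.(\h.((f h) g)))) (((\d.(\e.((d e) e))) t) h))))
Step 7: ((w (\e.((t e) e))) (\h.(\g.(\i.(((((\d.(\e.((d e) e))) t) h) i) g)))))
Step 8: ((w (\e.((t e) e))) (\h.(\g.(\i.((((\e.((t e) e)) h) i) g)))))
Step 9: ((w (\e.((t e) e))) (\h.(\g.(\i.((((t h) h) i) g)))))

Answer: ((w (\e.((t e) e))) (\h.(\g.(\i.((((t h) h) i) g)))))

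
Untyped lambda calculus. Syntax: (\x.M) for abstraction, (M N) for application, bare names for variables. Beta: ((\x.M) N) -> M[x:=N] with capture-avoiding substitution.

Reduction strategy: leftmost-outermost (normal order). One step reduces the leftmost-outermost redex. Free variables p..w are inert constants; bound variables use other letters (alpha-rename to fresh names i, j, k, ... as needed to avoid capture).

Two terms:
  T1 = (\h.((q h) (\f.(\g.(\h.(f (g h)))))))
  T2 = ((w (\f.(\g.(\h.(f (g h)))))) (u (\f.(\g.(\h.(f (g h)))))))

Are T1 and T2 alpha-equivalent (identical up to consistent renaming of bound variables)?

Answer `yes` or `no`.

Term 1: (\h.((q h) (\f.(\g.(\h.(f (g h)))))))
Term 2: ((w (\f.(\g.(\h.(f (g h)))))) (u (\f.(\g.(\h.(f (g h)))))))
Alpha-equivalence: compare structure up to binder renaming.
Result: False

Answer: no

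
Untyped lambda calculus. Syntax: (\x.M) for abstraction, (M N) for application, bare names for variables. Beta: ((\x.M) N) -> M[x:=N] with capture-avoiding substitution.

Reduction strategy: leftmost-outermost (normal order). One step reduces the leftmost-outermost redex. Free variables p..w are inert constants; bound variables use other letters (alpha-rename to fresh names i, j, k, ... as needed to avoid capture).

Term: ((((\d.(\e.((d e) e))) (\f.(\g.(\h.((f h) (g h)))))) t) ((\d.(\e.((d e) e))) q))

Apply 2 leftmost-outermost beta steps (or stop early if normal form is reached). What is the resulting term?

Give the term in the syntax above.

Step 0: ((((\d.(\e.((d e) e))) (\f.(\g.(\h.((f h) (g h)))))) t) ((\d.(\e.((d e) e))) q))
Step 1: (((\e.(((\f.(\g.(\h.((f h) (g h))))) e) e)) t) ((\d.(\e.((d e) e))) q))
Step 2: ((((\f.(\g.(\h.((f h) (g h))))) t) t) ((\d.(\e.((d e) e))) q))

Answer: ((((\f.(\g.(\h.((f h) (g h))))) t) t) ((\d.(\e.((d e) e))) q))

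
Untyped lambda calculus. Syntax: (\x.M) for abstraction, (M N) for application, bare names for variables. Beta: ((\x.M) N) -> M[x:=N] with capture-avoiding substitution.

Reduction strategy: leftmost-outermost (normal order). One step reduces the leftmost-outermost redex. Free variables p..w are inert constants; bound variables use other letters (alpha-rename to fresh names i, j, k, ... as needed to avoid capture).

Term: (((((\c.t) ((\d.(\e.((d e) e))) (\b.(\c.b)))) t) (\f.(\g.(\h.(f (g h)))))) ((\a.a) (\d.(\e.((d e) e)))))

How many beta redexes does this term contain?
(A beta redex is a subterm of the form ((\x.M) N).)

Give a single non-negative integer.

Term: (((((\c.t) ((\d.(\e.((d e) e))) (\b.(\c.b)))) t) (\f.(\g.(\h.(f (g h)))))) ((\a.a) (\d.(\e.((d e) e)))))
  Redex: ((\c.t) ((\d.(\e.((d e) e))) (\b.(\c.b))))
  Redex: ((\d.(\e.((d e) e))) (\b.(\c.b)))
  Redex: ((\a.a) (\d.(\e.((d e) e))))
Total redexes: 3

Answer: 3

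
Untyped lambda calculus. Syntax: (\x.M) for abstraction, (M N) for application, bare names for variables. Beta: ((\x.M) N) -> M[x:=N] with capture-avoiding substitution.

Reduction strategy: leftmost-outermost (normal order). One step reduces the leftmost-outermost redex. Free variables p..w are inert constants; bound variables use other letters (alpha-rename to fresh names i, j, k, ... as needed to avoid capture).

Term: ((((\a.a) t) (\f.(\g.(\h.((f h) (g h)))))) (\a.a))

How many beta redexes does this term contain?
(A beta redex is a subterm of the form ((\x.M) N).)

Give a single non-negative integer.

Answer: 1

Derivation:
Term: ((((\a.a) t) (\f.(\g.(\h.((f h) (g h)))))) (\a.a))
  Redex: ((\a.a) t)
Total redexes: 1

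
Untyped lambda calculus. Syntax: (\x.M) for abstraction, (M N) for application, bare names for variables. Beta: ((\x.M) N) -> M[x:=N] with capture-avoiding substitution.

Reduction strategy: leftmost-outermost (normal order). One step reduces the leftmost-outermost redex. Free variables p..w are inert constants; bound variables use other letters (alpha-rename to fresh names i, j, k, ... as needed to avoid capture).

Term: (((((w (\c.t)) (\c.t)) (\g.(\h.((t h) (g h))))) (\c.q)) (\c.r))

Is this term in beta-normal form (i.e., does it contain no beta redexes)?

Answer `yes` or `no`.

Answer: yes

Derivation:
Term: (((((w (\c.t)) (\c.t)) (\g.(\h.((t h) (g h))))) (\c.q)) (\c.r))
No beta redexes found.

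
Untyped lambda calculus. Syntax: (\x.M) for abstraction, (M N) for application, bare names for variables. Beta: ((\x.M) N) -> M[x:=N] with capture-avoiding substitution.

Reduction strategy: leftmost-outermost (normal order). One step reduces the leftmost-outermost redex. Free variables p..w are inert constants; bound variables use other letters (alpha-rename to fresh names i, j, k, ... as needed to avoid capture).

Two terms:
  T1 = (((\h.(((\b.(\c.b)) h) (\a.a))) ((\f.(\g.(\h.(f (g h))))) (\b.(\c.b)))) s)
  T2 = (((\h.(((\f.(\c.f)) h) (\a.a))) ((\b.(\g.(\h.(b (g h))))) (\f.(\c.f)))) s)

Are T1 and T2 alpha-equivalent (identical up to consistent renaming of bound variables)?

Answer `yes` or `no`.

Term 1: (((\h.(((\b.(\c.b)) h) (\a.a))) ((\f.(\g.(\h.(f (g h))))) (\b.(\c.b)))) s)
Term 2: (((\h.(((\f.(\c.f)) h) (\a.a))) ((\b.(\g.(\h.(b (g h))))) (\f.(\c.f)))) s)
Alpha-equivalence: compare structure up to binder renaming.
Result: True

Answer: yes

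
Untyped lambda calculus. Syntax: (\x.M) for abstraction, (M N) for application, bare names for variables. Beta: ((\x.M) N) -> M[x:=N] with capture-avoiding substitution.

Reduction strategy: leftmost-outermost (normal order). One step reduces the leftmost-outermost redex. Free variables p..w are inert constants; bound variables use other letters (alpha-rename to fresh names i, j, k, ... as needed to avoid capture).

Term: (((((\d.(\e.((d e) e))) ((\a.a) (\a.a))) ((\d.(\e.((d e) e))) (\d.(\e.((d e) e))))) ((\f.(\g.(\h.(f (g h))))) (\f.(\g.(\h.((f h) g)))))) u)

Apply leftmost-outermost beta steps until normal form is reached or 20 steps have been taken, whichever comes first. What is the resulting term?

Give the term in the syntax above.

Step 0: (((((\d.(\e.((d e) e))) ((\a.a) (\a.a))) ((\d.(\e.((d e) e))) (\d.(\e.((d e) e))))) ((\f.(\g.(\h.(f (g h))))) (\f.(\g.(\h.((f h) g)))))) u)
Step 1: ((((\e.((((\a.a) (\a.a)) e) e)) ((\d.(\e.((d e) e))) (\d.(\e.((d e) e))))) ((\f.(\g.(\h.(f (g h))))) (\f.(\g.(\h.((f h) g)))))) u)
Step 2: ((((((\a.a) (\a.a)) ((\d.(\e.((d e) e))) (\d.(\e.((d e) e))))) ((\d.(\e.((d e) e))) (\d.(\e.((d e) e))))) ((\f.(\g.(\h.(f (g h))))) (\f.(\g.(\h.((f h) g)))))) u)
Step 3: (((((\a.a) ((\d.(\e.((d e) e))) (\d.(\e.((d e) e))))) ((\d.(\e.((d e) e))) (\d.(\e.((d e) e))))) ((\f.(\g.(\h.(f (g h))))) (\f.(\g.(\h.((f h) g)))))) u)
Step 4: (((((\d.(\e.((d e) e))) (\d.(\e.((d e) e)))) ((\d.(\e.((d e) e))) (\d.(\e.((d e) e))))) ((\f.(\g.(\h.(f (g h))))) (\f.(\g.(\h.((f h) g)))))) u)
Step 5: ((((\e.(((\d.(\e.((d e) e))) e) e)) ((\d.(\e.((d e) e))) (\d.(\e.((d e) e))))) ((\f.(\g.(\h.(f (g h))))) (\f.(\g.(\h.((f h) g)))))) u)
Step 6: (((((\d.(\e.((d e) e))) ((\d.(\e.((d e) e))) (\d.(\e.((d e) e))))) ((\d.(\e.((d e) e))) (\d.(\e.((d e) e))))) ((\f.(\g.(\h.(f (g h))))) (\f.(\g.(\h.((f h) g)))))) u)
Step 7: ((((\e.((((\d.(\e.((d e) e))) (\d.(\e.((d e) e)))) e) e)) ((\d.(\e.((d e) e))) (\d.(\e.((d e) e))))) ((\f.(\g.(\h.(f (g h))))) (\f.(\g.(\h.((f h) g)))))) u)
Step 8: ((((((\d.(\e.((d e) e))) (\d.(\e.((d e) e)))) ((\d.(\e.((d e) e))) (\d.(\e.((d e) e))))) ((\d.(\e.((d e) e))) (\d.(\e.((d e) e))))) ((\f.(\g.(\h.(f (g h))))) (\f.(\g.(\h.((f h) g)))))) u)
Step 9: (((((\e.(((\d.(\e.((d e) e))) e) e)) ((\d.(\e.((d e) e))) (\d.(\e.((d e) e))))) ((\d.(\e.((d e) e))) (\d.(\e.((d e) e))))) ((\f.(\g.(\h.(f (g h))))) (\f.(\g.(\h.((f h) g)))))) u)
Step 10: ((((((\d.(\e.((d e) e))) ((\d.(\e.((d e) e))) (\d.(\e.((d e) e))))) ((\d.(\e.((d e) e))) (\d.(\e.((d e) e))))) ((\d.(\e.((d e) e))) (\d.(\e.((d e) e))))) ((\f.(\g.(\h.(f (g h))))) (\f.(\g.(\h.((f h) g)))))) u)
Step 11: (((((\e.((((\d.(\e.((d e) e))) (\d.(\e.((d e) e)))) e) e)) ((\d.(\e.((d e) e))) (\d.(\e.((d e) e))))) ((\d.(\e.((d e) e))) (\d.(\e.((d e) e))))) ((\f.(\g.(\h.(f (g h))))) (\f.(\g.(\h.((f h) g)))))) u)
Step 12: (((((((\d.(\e.((d e) e))) (\d.(\e.((d e) e)))) ((\d.(\e.((d e) e))) (\d.(\e.((d e) e))))) ((\d.(\e.((d e) e))) (\d.(\e.((d e) e))))) ((\d.(\e.((d e) e))) (\d.(\e.((d e) e))))) ((\f.(\g.(\h.(f (g h))))) (\f.(\g.(\h.((f h) g)))))) u)
Step 13: ((((((\e.(((\d.(\e.((d e) e))) e) e)) ((\d.(\e.((d e) e))) (\d.(\e.((d e) e))))) ((\d.(\e.((d e) e))) (\d.(\e.((d e) e))))) ((\d.(\e.((d e) e))) (\d.(\e.((d e) e))))) ((\f.(\g.(\h.(f (g h))))) (\f.(\g.(\h.((f h) g)))))) u)
Step 14: (((((((\d.(\e.((d e) e))) ((\d.(\e.((d e) e))) (\d.(\e.((d e) e))))) ((\d.(\e.((d e) e))) (\d.(\e.((d e) e))))) ((\d.(\e.((d e) e))) (\d.(\e.((d e) e))))) ((\d.(\e.((d e) e))) (\d.(\e.((d e) e))))) ((\f.(\g.(\h.(f (g h))))) (\f.(\g.(\h.((f h) g)))))) u)
Step 15: ((((((\e.((((\d.(\e.((d e) e))) (\d.(\e.((d e) e)))) e) e)) ((\d.(\e.((d e) e))) (\d.(\e.((d e) e))))) ((\d.(\e.((d e) e))) (\d.(\e.((d e) e))))) ((\d.(\e.((d e) e))) (\d.(\e.((d e) e))))) ((\f.(\g.(\h.(f (g h))))) (\f.(\g.(\h.((f h) g)))))) u)
Step 16: ((((((((\d.(\e.((d e) e))) (\d.(\e.((d e) e)))) ((\d.(\e.((d e) e))) (\d.(\e.((d e) e))))) ((\d.(\e.((d e) e))) (\d.(\e.((d e) e))))) ((\d.(\e.((d e) e))) (\d.(\e.((d e) e))))) ((\d.(\e.((d e) e))) (\d.(\e.((d e) e))))) ((\f.(\g.(\h.(f (g h))))) (\f.(\g.(\h.((f h) g)))))) u)
Step 17: (((((((\e.(((\d.(\e.((d e) e))) e) e)) ((\d.(\e.((d e) e))) (\d.(\e.((d e) e))))) ((\d.(\e.((d e) e))) (\d.(\e.((d e) e))))) ((\d.(\e.((d e) e))) (\d.(\e.((d e) e))))) ((\d.(\e.((d e) e))) (\d.(\e.((d e) e))))) ((\f.(\g.(\h.(f (g h))))) (\f.(\g.(\h.((f h) g)))))) u)
Step 18: ((((((((\d.(\e.((d e) e))) ((\d.(\e.((d e) e))) (\d.(\e.((d e) e))))) ((\d.(\e.((d e) e))) (\d.(\e.((d e) e))))) ((\d.(\e.((d e) e))) (\d.(\e.((d e) e))))) ((\d.(\e.((d e) e))) (\d.(\e.((d e) e))))) ((\d.(\e.((d e) e))) (\d.(\e.((d e) e))))) ((\f.(\g.(\h.(f (g h))))) (\f.(\g.(\h.((f h) g)))))) u)
Step 19: (((((((\e.((((\d.(\e.((d e) e))) (\d.(\e.((d e) e)))) e) e)) ((\d.(\e.((d e) e))) (\d.(\e.((d e) e))))) ((\d.(\e.((d e) e))) (\d.(\e.((d e) e))))) ((\d.(\e.((d e) e))) (\d.(\e.((d e) e))))) ((\d.(\e.((d e) e))) (\d.(\e.((d e) e))))) ((\f.(\g.(\h.(f (g h))))) (\f.(\g.(\h.((f h) g)))))) u)
Step 20: (((((((((\d.(\e.((d e) e))) (\d.(\e.((d e) e)))) ((\d.(\e.((d e) e))) (\d.(\e.((d e) e))))) ((\d.(\e.((d e) e))) (\d.(\e.((d e) e))))) ((\d.(\e.((d e) e))) (\d.(\e.((d e) e))))) ((\d.(\e.((d e) e))) (\d.(\e.((d e) e))))) ((\d.(\e.((d e) e))) (\d.(\e.((d e) e))))) ((\f.(\g.(\h.(f (g h))))) (\f.(\g.(\h.((f h) g)))))) u)

Answer: (((((((((\d.(\e.((d e) e))) (\d.(\e.((d e) e)))) ((\d.(\e.((d e) e))) (\d.(\e.((d e) e))))) ((\d.(\e.((d e) e))) (\d.(\e.((d e) e))))) ((\d.(\e.((d e) e))) (\d.(\e.((d e) e))))) ((\d.(\e.((d e) e))) (\d.(\e.((d e) e))))) ((\d.(\e.((d e) e))) (\d.(\e.((d e) e))))) ((\f.(\g.(\h.(f (g h))))) (\f.(\g.(\h.((f h) g)))))) u)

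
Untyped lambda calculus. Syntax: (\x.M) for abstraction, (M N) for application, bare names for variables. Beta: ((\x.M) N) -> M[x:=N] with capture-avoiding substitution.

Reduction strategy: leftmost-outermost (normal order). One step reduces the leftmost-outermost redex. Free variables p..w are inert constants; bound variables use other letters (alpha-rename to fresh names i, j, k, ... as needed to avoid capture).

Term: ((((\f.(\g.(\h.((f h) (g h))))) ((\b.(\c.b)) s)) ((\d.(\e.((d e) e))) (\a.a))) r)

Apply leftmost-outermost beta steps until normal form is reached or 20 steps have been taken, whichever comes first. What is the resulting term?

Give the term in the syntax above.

Answer: (s (r r))

Derivation:
Step 0: ((((\f.(\g.(\h.((f h) (g h))))) ((\b.(\c.b)) s)) ((\d.(\e.((d e) e))) (\a.a))) r)
Step 1: (((\g.(\h.((((\b.(\c.b)) s) h) (g h)))) ((\d.(\e.((d e) e))) (\a.a))) r)
Step 2: ((\h.((((\b.(\c.b)) s) h) (((\d.(\e.((d e) e))) (\a.a)) h))) r)
Step 3: ((((\b.(\c.b)) s) r) (((\d.(\e.((d e) e))) (\a.a)) r))
Step 4: (((\c.s) r) (((\d.(\e.((d e) e))) (\a.a)) r))
Step 5: (s (((\d.(\e.((d e) e))) (\a.a)) r))
Step 6: (s ((\e.(((\a.a) e) e)) r))
Step 7: (s (((\a.a) r) r))
Step 8: (s (r r))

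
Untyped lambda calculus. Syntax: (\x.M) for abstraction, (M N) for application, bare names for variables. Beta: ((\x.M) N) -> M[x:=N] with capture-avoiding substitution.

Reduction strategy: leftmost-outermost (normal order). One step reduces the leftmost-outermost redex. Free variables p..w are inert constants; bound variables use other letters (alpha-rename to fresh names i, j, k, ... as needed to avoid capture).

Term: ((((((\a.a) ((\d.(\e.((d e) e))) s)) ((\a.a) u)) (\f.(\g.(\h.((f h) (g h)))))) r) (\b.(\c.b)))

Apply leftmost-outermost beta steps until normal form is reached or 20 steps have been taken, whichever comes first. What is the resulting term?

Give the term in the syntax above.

Step 0: ((((((\a.a) ((\d.(\e.((d e) e))) s)) ((\a.a) u)) (\f.(\g.(\h.((f h) (g h)))))) r) (\b.(\c.b)))
Step 1: ((((((\d.(\e.((d e) e))) s) ((\a.a) u)) (\f.(\g.(\h.((f h) (g h)))))) r) (\b.(\c.b)))
Step 2: (((((\e.((s e) e)) ((\a.a) u)) (\f.(\g.(\h.((f h) (g h)))))) r) (\b.(\c.b)))
Step 3: (((((s ((\a.a) u)) ((\a.a) u)) (\f.(\g.(\h.((f h) (g h)))))) r) (\b.(\c.b)))
Step 4: (((((s u) ((\a.a) u)) (\f.(\g.(\h.((f h) (g h)))))) r) (\b.(\c.b)))
Step 5: (((((s u) u) (\f.(\g.(\h.((f h) (g h)))))) r) (\b.(\c.b)))

Answer: (((((s u) u) (\f.(\g.(\h.((f h) (g h)))))) r) (\b.(\c.b)))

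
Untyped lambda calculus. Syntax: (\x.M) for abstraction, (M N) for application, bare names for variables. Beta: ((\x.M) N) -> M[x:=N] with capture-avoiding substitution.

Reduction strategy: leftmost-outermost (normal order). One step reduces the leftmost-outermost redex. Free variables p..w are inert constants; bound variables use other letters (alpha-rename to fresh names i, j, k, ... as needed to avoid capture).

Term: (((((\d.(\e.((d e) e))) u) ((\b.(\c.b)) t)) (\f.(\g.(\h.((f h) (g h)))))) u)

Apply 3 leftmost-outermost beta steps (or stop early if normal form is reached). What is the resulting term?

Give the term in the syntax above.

Step 0: (((((\d.(\e.((d e) e))) u) ((\b.(\c.b)) t)) (\f.(\g.(\h.((f h) (g h)))))) u)
Step 1: ((((\e.((u e) e)) ((\b.(\c.b)) t)) (\f.(\g.(\h.((f h) (g h)))))) u)
Step 2: ((((u ((\b.(\c.b)) t)) ((\b.(\c.b)) t)) (\f.(\g.(\h.((f h) (g h)))))) u)
Step 3: ((((u (\c.t)) ((\b.(\c.b)) t)) (\f.(\g.(\h.((f h) (g h)))))) u)

Answer: ((((u (\c.t)) ((\b.(\c.b)) t)) (\f.(\g.(\h.((f h) (g h)))))) u)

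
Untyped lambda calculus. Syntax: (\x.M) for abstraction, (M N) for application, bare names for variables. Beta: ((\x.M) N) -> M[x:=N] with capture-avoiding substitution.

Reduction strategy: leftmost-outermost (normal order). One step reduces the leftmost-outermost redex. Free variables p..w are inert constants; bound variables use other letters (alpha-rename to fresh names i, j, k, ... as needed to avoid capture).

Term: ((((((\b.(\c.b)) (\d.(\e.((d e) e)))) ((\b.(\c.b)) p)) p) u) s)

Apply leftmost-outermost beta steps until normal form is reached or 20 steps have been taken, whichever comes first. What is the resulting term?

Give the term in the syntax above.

Step 0: ((((((\b.(\c.b)) (\d.(\e.((d e) e)))) ((\b.(\c.b)) p)) p) u) s)
Step 1: (((((\c.(\d.(\e.((d e) e)))) ((\b.(\c.b)) p)) p) u) s)
Step 2: ((((\d.(\e.((d e) e))) p) u) s)
Step 3: (((\e.((p e) e)) u) s)
Step 4: (((p u) u) s)

Answer: (((p u) u) s)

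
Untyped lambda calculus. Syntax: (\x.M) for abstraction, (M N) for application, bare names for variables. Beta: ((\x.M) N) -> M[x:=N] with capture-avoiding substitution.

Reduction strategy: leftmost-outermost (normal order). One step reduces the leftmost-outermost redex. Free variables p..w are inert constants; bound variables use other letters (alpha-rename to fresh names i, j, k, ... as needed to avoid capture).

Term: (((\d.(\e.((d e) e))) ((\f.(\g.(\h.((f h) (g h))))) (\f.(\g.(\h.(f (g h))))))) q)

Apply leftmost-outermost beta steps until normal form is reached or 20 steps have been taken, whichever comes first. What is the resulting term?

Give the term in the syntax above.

Step 0: (((\d.(\e.((d e) e))) ((\f.(\g.(\h.((f h) (g h))))) (\f.(\g.(\h.(f (g h))))))) q)
Step 1: ((\e.((((\f.(\g.(\h.((f h) (g h))))) (\f.(\g.(\h.(f (g h)))))) e) e)) q)
Step 2: ((((\f.(\g.(\h.((f h) (g h))))) (\f.(\g.(\h.(f (g h)))))) q) q)
Step 3: (((\g.(\h.(((\f.(\g.(\h.(f (g h))))) h) (g h)))) q) q)
Step 4: ((\h.(((\f.(\g.(\h.(f (g h))))) h) (q h))) q)
Step 5: (((\f.(\g.(\h.(f (g h))))) q) (q q))
Step 6: ((\g.(\h.(q (g h)))) (q q))
Step 7: (\h.(q ((q q) h)))

Answer: (\h.(q ((q q) h)))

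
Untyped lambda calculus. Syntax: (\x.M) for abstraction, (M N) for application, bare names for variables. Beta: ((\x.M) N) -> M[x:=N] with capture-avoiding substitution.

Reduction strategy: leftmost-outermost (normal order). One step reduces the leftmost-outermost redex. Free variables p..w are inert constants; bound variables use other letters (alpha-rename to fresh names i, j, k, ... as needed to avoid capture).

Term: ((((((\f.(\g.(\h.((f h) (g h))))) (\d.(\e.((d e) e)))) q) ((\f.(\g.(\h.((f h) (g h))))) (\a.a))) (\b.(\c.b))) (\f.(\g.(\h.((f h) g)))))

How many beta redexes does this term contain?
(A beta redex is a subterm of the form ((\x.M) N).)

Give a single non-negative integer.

Answer: 2

Derivation:
Term: ((((((\f.(\g.(\h.((f h) (g h))))) (\d.(\e.((d e) e)))) q) ((\f.(\g.(\h.((f h) (g h))))) (\a.a))) (\b.(\c.b))) (\f.(\g.(\h.((f h) g)))))
  Redex: ((\f.(\g.(\h.((f h) (g h))))) (\d.(\e.((d e) e))))
  Redex: ((\f.(\g.(\h.((f h) (g h))))) (\a.a))
Total redexes: 2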